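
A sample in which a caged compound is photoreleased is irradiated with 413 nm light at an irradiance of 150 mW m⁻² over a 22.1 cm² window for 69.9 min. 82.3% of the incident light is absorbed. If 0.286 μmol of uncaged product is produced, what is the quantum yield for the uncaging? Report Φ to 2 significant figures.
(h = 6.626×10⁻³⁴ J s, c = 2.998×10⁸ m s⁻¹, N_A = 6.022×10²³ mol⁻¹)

Product: 0.286 μmol = 2.86×10⁻⁷ mol.
Photon energy at 413 nm: hc/λ = (6.626×10⁻³⁴)(2.998×10⁸)/(413×10⁻⁹) = 4.810×10⁻¹⁹ J.
Energy delivered: (150 mW m⁻²)(22.1×10⁻⁴ m²)(4194 s) = 1.390 J.
Photons incident: 1.390 / 4.810×10⁻¹⁹ = 2.890×10¹⁸, i.e. 2.890×10¹⁸/6.022×10²³ = 4.799×10⁻⁶ mol.
Photons absorbed: 0.823 × 4.799×10⁻⁶ = 3.950×10⁻⁶ mol.
Φ = 2.86×10⁻⁷ mol / 3.950×10⁻⁶ mol photons = 0.072.

Φ = 0.072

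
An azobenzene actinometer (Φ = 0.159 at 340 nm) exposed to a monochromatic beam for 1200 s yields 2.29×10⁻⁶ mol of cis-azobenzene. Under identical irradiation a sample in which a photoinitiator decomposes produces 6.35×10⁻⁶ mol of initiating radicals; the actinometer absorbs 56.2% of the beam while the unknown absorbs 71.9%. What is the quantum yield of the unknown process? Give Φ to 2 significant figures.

Photons absorbed by the actinometer: 2.29×10⁻⁶ / 0.159 = 1.440×10⁻⁵ mol.
Incident flux: 1.440×10⁻⁵ / 0.562 = 2.562×10⁻⁵ einstein.
Absorbed by unknown: 0.719 × 2.562×10⁻⁵ = 1.842×10⁻⁵ mol.
Φ(unknown) = 6.35×10⁻⁶ / 1.842×10⁻⁵ = 0.34.

Φ = 0.34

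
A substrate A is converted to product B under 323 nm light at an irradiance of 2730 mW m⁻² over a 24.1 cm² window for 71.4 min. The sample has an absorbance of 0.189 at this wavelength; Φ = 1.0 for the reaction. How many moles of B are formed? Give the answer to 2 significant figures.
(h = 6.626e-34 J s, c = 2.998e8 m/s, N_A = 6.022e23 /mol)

Photon energy at 323 nm: hc/λ = (6.626e-34)(2.998e8)/(323e-9) = 6.150e-19 J.
Energy delivered: (2730 mW m⁻²)(24.1e-4 m²)(4284 s) = 28.19 J.
Photons incident: 28.19 / 6.150e-19 = 4.584e19, i.e. 4.584e19/6.022e23 = 7.612e-5 mol.
Fraction absorbed: 1 − 10^(−0.189) = 0.3529.
Photons absorbed: 0.3529 × 7.612e-5 = 2.686e-5 mol.
Product: Φ × n_abs = 1.0 × 2.686e-5 = 2.686e-5 mol.

2.7e-5 mol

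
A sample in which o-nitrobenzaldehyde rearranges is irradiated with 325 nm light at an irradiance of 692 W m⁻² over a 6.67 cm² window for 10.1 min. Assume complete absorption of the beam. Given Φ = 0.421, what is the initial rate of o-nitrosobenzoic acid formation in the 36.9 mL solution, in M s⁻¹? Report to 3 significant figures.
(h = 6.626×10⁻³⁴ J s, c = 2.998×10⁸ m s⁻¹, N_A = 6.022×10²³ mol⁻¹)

1.43×10⁻⁵ M s⁻¹

Photon energy at 325 nm: hc/λ = (6.626×10⁻³⁴)(2.998×10⁸)/(325×10⁻⁹) = 6.112×10⁻¹⁹ J.
Energy delivered: (692 W m⁻²)(6.67×10⁻⁴ m²)(606 s) = 279.7 J.
Photons incident: 279.7 / 6.112×10⁻¹⁹ = 4.576×10²⁰, i.e. 4.576×10²⁰/6.022×10²³ = 7.599×10⁻⁴ mol.
Product formed: 0.421 × 7.599×10⁻⁴ = 3.199×10⁻⁴ mol.
Rate: 3.199×10⁻⁴ mol / (606 s × 0.0369 L) = 1.43×10⁻⁵ M s⁻¹.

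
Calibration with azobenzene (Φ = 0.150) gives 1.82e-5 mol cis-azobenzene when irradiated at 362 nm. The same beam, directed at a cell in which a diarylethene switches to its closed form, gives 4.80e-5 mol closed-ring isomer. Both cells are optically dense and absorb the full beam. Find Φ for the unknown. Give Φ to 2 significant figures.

Φ = 0.40

Photons absorbed by the actinometer: 1.82e-5 / 0.150 = 1.213e-4 mol.
Φ(unknown) = 4.80e-5 / 1.213e-4 = 0.40.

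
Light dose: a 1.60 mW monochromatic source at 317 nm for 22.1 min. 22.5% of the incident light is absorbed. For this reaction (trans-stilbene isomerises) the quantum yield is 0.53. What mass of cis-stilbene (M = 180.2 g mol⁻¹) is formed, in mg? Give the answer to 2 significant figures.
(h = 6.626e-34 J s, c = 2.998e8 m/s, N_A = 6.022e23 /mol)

0.12 mg

Photon energy at 317 nm: hc/λ = (6.626e-34)(2.998e8)/(317e-9) = 6.266e-19 J.
Energy delivered: (1.60 mW)(1326 s) = 2.122 J.
Photons incident: 2.122 / 6.266e-19 = 3.387e18, i.e. 3.387e18/6.022e23 = 5.624e-6 mol.
Photons absorbed: 0.225 × 5.624e-6 = 1.265e-6 mol.
Product: Φ × n_abs = 0.53 × 1.265e-6 = 6.705e-7 mol.
Mass: 6.705e-7 × 180.2 = 1.208e-4 g = 0.12 mg.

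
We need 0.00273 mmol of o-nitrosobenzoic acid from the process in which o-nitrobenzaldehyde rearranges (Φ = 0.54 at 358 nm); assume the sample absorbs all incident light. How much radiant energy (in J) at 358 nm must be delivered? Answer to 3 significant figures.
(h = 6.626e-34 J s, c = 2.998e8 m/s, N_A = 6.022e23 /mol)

Product: 0.00273 mmol = 2.73e-6 mol.
Photons that must be absorbed: 2.73e-6 / 0.54 = 5.056e-6 mol.
Photon energy: hc/λ = 5.549e-19 J; per mole, 3.342e5 J mol⁻¹.
Energy required: 5.056e-6 × 3.342e5 = 1.69 J.

1.69 J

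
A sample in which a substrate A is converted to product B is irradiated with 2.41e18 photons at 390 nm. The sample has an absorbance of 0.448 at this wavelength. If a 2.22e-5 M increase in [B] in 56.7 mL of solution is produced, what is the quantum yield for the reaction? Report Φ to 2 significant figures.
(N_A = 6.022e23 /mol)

Φ = 0.49

Product: (2.22e-5 M)(0.0567 L) = 1.259e-6 mol.
Moles of photons: 2.41e18 / 6.022e23 = 4.002e-6 mol.
Fraction absorbed: 1 − 10^(−0.448) = 0.6435.
Photons absorbed: 0.6435 × 4.002e-6 = 2.575e-6 mol.
Φ = 1.259e-6 mol / 2.575e-6 mol photons = 0.49.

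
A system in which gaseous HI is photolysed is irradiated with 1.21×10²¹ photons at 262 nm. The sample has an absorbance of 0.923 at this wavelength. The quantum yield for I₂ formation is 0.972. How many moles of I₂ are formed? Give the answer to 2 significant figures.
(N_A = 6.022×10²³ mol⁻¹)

0.0017 mol

Moles of photons: 1.21×10²¹ / 6.022×10²³ = 0.002009 mol.
Fraction absorbed: 1 − 10^(−0.923) = 0.8806.
Photons absorbed: 0.8806 × 0.002009 = 0.001769 mol.
Product: Φ × n_abs = 0.972 × 0.001769 = 0.001719 mol.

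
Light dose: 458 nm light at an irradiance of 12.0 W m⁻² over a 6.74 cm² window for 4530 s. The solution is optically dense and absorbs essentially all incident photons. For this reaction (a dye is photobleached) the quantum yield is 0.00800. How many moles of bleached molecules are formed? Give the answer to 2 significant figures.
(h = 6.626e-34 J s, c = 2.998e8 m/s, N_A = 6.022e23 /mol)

1.1e-6 mol

Photon energy at 458 nm: hc/λ = (6.626e-34)(2.998e8)/(458e-9) = 4.337e-19 J.
Energy delivered: (12.0 W m⁻²)(6.74e-4 m²)(4530 s) = 36.64 J.
Photons incident: 36.64 / 4.337e-19 = 8.448e19, i.e. 8.448e19/6.022e23 = 1.403e-4 mol.
Product: Φ × n_abs = 0.00800 × 1.403e-4 = 1.122e-6 mol.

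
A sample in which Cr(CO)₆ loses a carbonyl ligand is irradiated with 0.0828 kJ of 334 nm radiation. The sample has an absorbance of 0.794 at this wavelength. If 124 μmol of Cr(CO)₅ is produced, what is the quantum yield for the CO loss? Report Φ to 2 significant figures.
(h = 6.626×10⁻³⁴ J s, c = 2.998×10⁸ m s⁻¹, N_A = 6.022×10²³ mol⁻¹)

Φ = 0.64

Product: 124 μmol = 1.24×10⁻⁴ mol.
Photon energy at 334 nm: hc/λ = (6.626×10⁻³⁴)(2.998×10⁸)/(334×10⁻⁹) = 5.948×10⁻¹⁹ J.
Incident energy: 0.0828 kJ = 82.8 J.
Photons incident: 82.8 / 5.948×10⁻¹⁹ = 1.392×10²⁰, i.e. 1.392×10²⁰/6.022×10²³ = 2.312×10⁻⁴ mol.
Fraction absorbed: 1 − 10^(−0.794) = 0.8393.
Photons absorbed: 0.8393 × 2.312×10⁻⁴ = 1.940×10⁻⁴ mol.
Φ = 1.24×10⁻⁴ mol / 1.940×10⁻⁴ mol photons = 0.64.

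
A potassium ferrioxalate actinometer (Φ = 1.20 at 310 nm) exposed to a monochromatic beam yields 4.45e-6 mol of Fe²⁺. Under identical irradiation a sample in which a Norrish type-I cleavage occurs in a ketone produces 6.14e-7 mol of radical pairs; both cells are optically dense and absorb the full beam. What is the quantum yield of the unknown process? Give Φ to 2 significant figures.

Φ = 0.17

Photons absorbed by the actinometer: 4.45e-6 / 1.20 = 3.708e-6 mol.
Φ(unknown) = 6.14e-7 / 3.708e-6 = 0.17.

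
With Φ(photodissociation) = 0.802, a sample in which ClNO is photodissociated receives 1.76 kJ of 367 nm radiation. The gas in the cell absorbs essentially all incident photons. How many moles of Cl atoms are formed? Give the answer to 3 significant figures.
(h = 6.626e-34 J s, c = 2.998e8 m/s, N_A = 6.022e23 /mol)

Photon energy at 367 nm: hc/λ = (6.626e-34)(2.998e8)/(367e-9) = 5.413e-19 J.
Incident energy: 1.76 kJ = 1760 J.
Photons incident: 1760 / 5.413e-19 = 3.251e21, i.e. 3.251e21/6.022e23 = 0.005399 mol.
Product: Φ × n_abs = 0.802 × 0.005399 = 0.004330 mol.

0.00433 mol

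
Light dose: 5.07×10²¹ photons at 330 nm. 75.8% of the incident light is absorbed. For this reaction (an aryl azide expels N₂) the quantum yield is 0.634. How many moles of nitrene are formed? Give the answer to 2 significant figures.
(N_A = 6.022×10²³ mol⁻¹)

Moles of photons: 5.07×10²¹ / 6.022×10²³ = 0.008419 mol.
Photons absorbed: 0.758 × 0.008419 = 0.006382 mol.
Product: Φ × n_abs = 0.634 × 0.006382 = 0.004046 mol.

0.0040 mol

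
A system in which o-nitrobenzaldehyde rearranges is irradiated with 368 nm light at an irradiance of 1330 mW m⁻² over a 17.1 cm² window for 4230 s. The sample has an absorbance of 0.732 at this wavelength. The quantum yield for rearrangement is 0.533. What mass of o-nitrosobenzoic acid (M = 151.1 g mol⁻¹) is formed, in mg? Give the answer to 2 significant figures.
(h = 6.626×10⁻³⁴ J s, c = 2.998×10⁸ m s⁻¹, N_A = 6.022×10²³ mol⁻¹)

Photon energy at 368 nm: hc/λ = (6.626×10⁻³⁴)(2.998×10⁸)/(368×10⁻⁹) = 5.398×10⁻¹⁹ J.
Energy delivered: (1330 mW m⁻²)(17.1×10⁻⁴ m²)(4230 s) = 9.620 J.
Photons incident: 9.620 / 5.398×10⁻¹⁹ = 1.782×10¹⁹, i.e. 1.782×10¹⁹/6.022×10²³ = 2.959×10⁻⁵ mol.
Fraction absorbed: 1 − 10^(−0.732) = 0.8146.
Photons absorbed: 0.8146 × 2.959×10⁻⁵ = 2.410×10⁻⁵ mol.
Product: Φ × n_abs = 0.533 × 2.410×10⁻⁵ = 1.285×10⁻⁵ mol.
Mass: 1.285×10⁻⁵ × 151.1 = 0.001942 g = 1.9 mg.

1.9 mg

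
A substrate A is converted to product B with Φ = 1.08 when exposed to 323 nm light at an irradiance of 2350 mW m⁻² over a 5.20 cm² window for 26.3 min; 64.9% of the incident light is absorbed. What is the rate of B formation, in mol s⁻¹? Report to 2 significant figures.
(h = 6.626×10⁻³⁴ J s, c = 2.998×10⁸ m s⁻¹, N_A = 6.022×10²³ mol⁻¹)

2.3×10⁻⁹ mol s⁻¹

Photon energy at 323 nm: hc/λ = (6.626×10⁻³⁴)(2.998×10⁸)/(323×10⁻⁹) = 6.150×10⁻¹⁹ J.
Energy delivered: (2350 mW m⁻²)(5.20×10⁻⁴ m²)(1578 s) = 1.928 J.
Photons incident: 1.928 / 6.150×10⁻¹⁹ = 3.135×10¹⁸, i.e. 3.135×10¹⁸/6.022×10²³ = 5.206×10⁻⁶ mol.
Photons absorbed: 0.649 × 5.206×10⁻⁶ = 3.379×10⁻⁶ mol.
Product formed: 1.08 × 3.379×10⁻⁶ = 3.649×10⁻⁶ mol.
Rate: 3.649×10⁻⁶ / 1578 s = 2.3×10⁻⁹ mol s⁻¹.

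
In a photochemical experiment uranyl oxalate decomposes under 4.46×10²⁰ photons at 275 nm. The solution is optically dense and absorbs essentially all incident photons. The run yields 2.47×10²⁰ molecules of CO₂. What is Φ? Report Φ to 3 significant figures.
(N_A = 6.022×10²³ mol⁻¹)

Φ = 0.554

Product: 2.47×10²⁰ / 6.022×10²³ = 4.102×10⁻⁴ mol.
Moles of photons: 4.46×10²⁰ / 6.022×10²³ = 7.406×10⁻⁴ mol.
Φ = 4.102×10⁻⁴ mol / 7.406×10⁻⁴ mol photons = 0.554.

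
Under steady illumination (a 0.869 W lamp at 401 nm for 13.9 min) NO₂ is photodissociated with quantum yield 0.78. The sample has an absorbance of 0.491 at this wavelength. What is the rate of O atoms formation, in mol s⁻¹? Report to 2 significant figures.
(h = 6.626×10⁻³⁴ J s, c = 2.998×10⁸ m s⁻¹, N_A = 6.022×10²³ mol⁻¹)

1.5×10⁻⁶ mol s⁻¹

Photon energy at 401 nm: hc/λ = (6.626×10⁻³⁴)(2.998×10⁸)/(401×10⁻⁹) = 4.954×10⁻¹⁹ J.
Energy delivered: (0.869 W)(834 s) = 724.7 J.
Photons incident: 724.7 / 4.954×10⁻¹⁹ = 1.463×10²¹, i.e. 1.463×10²¹/6.022×10²³ = 0.002429 mol.
Fraction absorbed: 1 − 10^(−0.491) = 0.6772.
Photons absorbed: 0.6772 × 0.002429 = 0.001645 mol.
Product formed: 0.78 × 0.001645 = 0.001283 mol.
Rate: 0.001283 / 834 s = 1.5×10⁻⁶ mol s⁻¹.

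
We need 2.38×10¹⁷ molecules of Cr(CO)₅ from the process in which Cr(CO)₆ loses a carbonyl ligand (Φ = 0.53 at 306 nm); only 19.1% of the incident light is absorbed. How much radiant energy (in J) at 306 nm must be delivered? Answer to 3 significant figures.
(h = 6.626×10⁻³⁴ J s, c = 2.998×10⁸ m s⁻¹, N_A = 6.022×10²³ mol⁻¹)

1.53 J

Product: 2.38×10¹⁷ / 6.022×10²³ = 3.952×10⁻⁷ mol.
Photons that must be absorbed: 3.952×10⁻⁷ / 0.53 = 7.457×10⁻⁷ mol.
Incident photons needed: 7.457×10⁻⁷ / 0.191 = 3.904×10⁻⁶ mol.
Photon energy: hc/λ = 6.492×10⁻¹⁹ J; per mole, 3.909×10⁵ J mol⁻¹.
Energy required: 3.904×10⁻⁶ × 3.909×10⁵ = 1.53 J.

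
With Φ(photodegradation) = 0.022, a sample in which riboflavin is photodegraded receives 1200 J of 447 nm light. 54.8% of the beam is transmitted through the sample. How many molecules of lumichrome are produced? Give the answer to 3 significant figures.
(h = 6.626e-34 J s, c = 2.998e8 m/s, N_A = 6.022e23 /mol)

Photon energy at 447 nm: hc/λ = (6.626e-34)(2.998e8)/(447e-9) = 4.444e-19 J.
Photons incident: 1200 / 4.444e-19 = 2.700e21, i.e. 2.700e21/6.022e23 = 0.004484 mol.
Fraction absorbed: 1 − 54.8/100 = 0.4520.
Photons absorbed: 0.4520 × 0.004484 = 0.002027 mol.
Product: Φ × n_abs = 0.022 × 0.002027 = 4.459e-5 mol.
As a count: 4.459e-5 × 6.022e23 = 2.69e19.

2.69e19 molecules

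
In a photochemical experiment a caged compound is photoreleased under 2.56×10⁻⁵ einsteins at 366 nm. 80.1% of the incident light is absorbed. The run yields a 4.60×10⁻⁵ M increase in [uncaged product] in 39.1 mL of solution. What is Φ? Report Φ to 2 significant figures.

Φ = 0.088

Product: (4.60×10⁻⁵ M)(0.0391 L) = 1.799×10⁻⁶ mol.
Photons absorbed: 0.801 × 2.56×10⁻⁵ = 2.051×10⁻⁵ mol.
Φ = 1.799×10⁻⁶ mol / 2.051×10⁻⁵ mol photons = 0.088.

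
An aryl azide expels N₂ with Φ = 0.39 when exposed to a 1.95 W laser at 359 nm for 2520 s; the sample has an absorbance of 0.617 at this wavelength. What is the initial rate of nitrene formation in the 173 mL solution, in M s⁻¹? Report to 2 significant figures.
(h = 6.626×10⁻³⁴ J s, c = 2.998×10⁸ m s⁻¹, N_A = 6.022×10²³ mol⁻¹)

1.0×10⁻⁵ M s⁻¹

Photon energy at 359 nm: hc/λ = (6.626×10⁻³⁴)(2.998×10⁸)/(359×10⁻⁹) = 5.533×10⁻¹⁹ J.
Energy delivered: (1.95 W)(2520 s) = 4914 J.
Photons incident: 4914 / 5.533×10⁻¹⁹ = 8.881×10²¹, i.e. 8.881×10²¹/6.022×10²³ = 0.01475 mol.
Fraction absorbed: 1 − 10^(−0.617) = 0.7585.
Photons absorbed: 0.7585 × 0.01475 = 0.01119 mol.
Product formed: 0.39 × 0.01119 = 0.004364 mol.
Rate: 0.004364 mol / (2520 s × 0.173 L) = 1.0×10⁻⁵ M s⁻¹.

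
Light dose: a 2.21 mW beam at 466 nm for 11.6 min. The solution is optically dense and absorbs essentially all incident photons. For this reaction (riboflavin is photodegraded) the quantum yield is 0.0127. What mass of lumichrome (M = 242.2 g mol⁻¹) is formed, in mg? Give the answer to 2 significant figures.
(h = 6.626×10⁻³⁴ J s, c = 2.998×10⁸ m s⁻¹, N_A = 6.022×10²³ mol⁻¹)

0.018 mg

Photon energy at 466 nm: hc/λ = (6.626×10⁻³⁴)(2.998×10⁸)/(466×10⁻⁹) = 4.263×10⁻¹⁹ J.
Energy delivered: (2.21 mW)(696 s) = 1.538 J.
Photons incident: 1.538 / 4.263×10⁻¹⁹ = 3.608×10¹⁸, i.e. 3.608×10¹⁸/6.022×10²³ = 5.991×10⁻⁶ mol.
Product: Φ × n_abs = 0.0127 × 5.991×10⁻⁶ = 7.609×10⁻⁸ mol.
Mass: 7.609×10⁻⁸ × 242.2 = 1.843×10⁻⁵ g = 0.018 mg.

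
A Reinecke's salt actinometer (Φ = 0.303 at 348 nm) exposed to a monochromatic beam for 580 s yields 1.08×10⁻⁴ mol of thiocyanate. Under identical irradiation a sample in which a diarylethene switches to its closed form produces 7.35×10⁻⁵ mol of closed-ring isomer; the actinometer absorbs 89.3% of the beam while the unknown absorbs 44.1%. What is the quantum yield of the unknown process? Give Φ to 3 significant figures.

Φ = 0.418

Photons absorbed by the actinometer: 1.08×10⁻⁴ / 0.303 = 3.564×10⁻⁴ mol.
Incident flux: 3.564×10⁻⁴ / 0.893 = 3.991×10⁻⁴ einstein.
Absorbed by unknown: 0.441 × 3.991×10⁻⁴ = 1.760×10⁻⁴ mol.
Φ(unknown) = 7.35×10⁻⁵ / 1.760×10⁻⁴ = 0.418.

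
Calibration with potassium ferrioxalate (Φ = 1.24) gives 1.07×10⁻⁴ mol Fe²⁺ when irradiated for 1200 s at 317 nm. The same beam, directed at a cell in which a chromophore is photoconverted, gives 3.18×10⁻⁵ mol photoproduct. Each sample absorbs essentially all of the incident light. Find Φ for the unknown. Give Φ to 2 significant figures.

Φ = 0.37

Photons absorbed by the actinometer: 1.07×10⁻⁴ / 1.24 = 8.629×10⁻⁵ mol.
Φ(unknown) = 3.18×10⁻⁵ / 8.629×10⁻⁵ = 0.37.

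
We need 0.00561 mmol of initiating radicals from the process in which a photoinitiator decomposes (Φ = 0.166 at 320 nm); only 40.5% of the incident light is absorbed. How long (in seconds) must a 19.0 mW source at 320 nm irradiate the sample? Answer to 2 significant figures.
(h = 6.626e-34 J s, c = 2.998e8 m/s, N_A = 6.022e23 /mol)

t ≈ 1600 s

Product: 0.00561 mmol = 5.61e-6 mol.
Photons that must be absorbed: 5.61e-6 / 0.166 = 3.380e-5 mol.
Incident photons needed: 3.380e-5 / 0.405 = 8.346e-5 mol.
Photon energy: hc/λ = 6.208e-19 J; per mole, 3.738e5 J mol⁻¹.
Energy required: 8.346e-5 × 3.738e5 = 31.20 J.
Time: 31.20 J / 0.019 W = 1600 s.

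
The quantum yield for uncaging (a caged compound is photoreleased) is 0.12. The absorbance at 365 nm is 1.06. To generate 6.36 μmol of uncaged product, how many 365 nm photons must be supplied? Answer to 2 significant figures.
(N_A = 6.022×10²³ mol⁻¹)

Product: 6.36 μmol = 6.36×10⁻⁶ mol.
Photons that must be absorbed: 6.36×10⁻⁶ / 0.12 = 5.300×10⁻⁵ mol.
Fraction absorbed: 1 − 10^(−1.06) = 0.9129.
Incident photons needed: 5.300×10⁻⁵ / 0.9129 = 5.806×10⁻⁵ mol.
Photon count: 5.806×10⁻⁵ × 6.022×10²³ = 3.5×10¹⁹.

3.5×10¹⁹ photons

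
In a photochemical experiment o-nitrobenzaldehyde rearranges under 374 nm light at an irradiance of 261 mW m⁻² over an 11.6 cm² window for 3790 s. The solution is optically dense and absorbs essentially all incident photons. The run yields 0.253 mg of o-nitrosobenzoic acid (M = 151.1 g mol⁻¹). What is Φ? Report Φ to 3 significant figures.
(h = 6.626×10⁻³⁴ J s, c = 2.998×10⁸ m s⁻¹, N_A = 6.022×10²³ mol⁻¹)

Φ = 0.467

Product: 0.253 mg / 151.1 g mol⁻¹ = 1.674×10⁻⁶ mol.
Photon energy at 374 nm: hc/λ = (6.626×10⁻³⁴)(2.998×10⁸)/(374×10⁻⁹) = 5.311×10⁻¹⁹ J.
Energy delivered: (261 mW m⁻²)(11.6×10⁻⁴ m²)(3790 s) = 1.147 J.
Photons incident: 1.147 / 5.311×10⁻¹⁹ = 2.160×10¹⁸, i.e. 2.160×10¹⁸/6.022×10²³ = 3.587×10⁻⁶ mol.
Φ = 1.674×10⁻⁶ mol / 3.587×10⁻⁶ mol photons = 0.467.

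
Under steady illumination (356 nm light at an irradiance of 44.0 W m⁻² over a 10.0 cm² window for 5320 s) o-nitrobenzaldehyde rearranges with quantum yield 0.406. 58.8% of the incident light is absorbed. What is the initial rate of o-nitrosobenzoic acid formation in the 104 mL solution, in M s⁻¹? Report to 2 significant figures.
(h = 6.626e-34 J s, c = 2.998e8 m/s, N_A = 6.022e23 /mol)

3.0e-7 M s⁻¹

Photon energy at 356 nm: hc/λ = (6.626e-34)(2.998e8)/(356e-9) = 5.580e-19 J.
Energy delivered: (44.0 W m⁻²)(10.0e-4 m²)(5320 s) = 234.1 J.
Photons incident: 234.1 / 5.580e-19 = 4.195e20, i.e. 4.195e20/6.022e23 = 6.966e-4 mol.
Photons absorbed: 0.588 × 6.966e-4 = 4.096e-4 mol.
Product formed: 0.406 × 4.096e-4 = 1.663e-4 mol.
Rate: 1.663e-4 mol / (5320 s × 0.104 L) = 3.0e-7 M s⁻¹.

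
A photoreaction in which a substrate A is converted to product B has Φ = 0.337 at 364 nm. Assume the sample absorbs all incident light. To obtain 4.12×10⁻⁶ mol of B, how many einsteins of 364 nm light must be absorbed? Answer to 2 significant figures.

Photons that must be absorbed: 4.12×10⁻⁶ / 0.337 = 1.223×10⁻⁵ mol.

1.2×10⁻⁵ einstein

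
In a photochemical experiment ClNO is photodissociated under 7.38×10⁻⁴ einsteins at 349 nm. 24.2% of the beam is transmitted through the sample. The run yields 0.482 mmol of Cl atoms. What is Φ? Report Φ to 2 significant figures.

Φ = 0.86

Product: 0.482 mmol = 4.82×10⁻⁴ mol.
Fraction absorbed: 1 − 24.2/100 = 0.7580.
Photons absorbed: 0.7580 × 7.38×10⁻⁴ = 5.594×10⁻⁴ mol.
Φ = 4.82×10⁻⁴ mol / 5.594×10⁻⁴ mol photons = 0.86.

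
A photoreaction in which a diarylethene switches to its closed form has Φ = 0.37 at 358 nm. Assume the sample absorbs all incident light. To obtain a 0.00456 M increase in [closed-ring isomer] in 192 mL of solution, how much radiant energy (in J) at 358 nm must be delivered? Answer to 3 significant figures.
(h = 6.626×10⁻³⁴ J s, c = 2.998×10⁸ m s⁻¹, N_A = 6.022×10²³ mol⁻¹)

791 J

Product: (0.00456 M)(0.192 L) = 8.755×10⁻⁴ mol.
Photons that must be absorbed: 8.755×10⁻⁴ / 0.37 = 0.002366 mol.
Photon energy: hc/λ = 5.549×10⁻¹⁹ J; per mole, 3.342×10⁵ J mol⁻¹.
Energy required: 0.002366 × 3.342×10⁵ = 791 J.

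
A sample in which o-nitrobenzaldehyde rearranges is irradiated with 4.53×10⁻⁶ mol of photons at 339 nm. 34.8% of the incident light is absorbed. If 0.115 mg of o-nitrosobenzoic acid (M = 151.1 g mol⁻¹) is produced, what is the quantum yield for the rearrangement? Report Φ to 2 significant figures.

Product: 0.115 mg / 151.1 g mol⁻¹ = 7.611×10⁻⁷ mol.
Photons absorbed: 0.348 × 4.53×10⁻⁶ = 1.576×10⁻⁶ mol.
Φ = 7.611×10⁻⁷ mol / 1.576×10⁻⁶ mol photons = 0.48.

Φ = 0.48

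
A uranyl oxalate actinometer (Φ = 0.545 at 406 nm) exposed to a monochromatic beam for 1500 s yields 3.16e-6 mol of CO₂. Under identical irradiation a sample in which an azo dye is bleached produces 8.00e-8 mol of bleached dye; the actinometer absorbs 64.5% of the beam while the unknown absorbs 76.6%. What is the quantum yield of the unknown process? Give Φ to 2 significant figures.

Φ = 0.012

Photons absorbed by the actinometer: 3.16e-6 / 0.545 = 5.798e-6 mol.
Incident flux: 5.798e-6 / 0.645 = 8.989e-6 einstein.
Absorbed by unknown: 0.766 × 8.989e-6 = 6.886e-6 mol.
Φ(unknown) = 8.00e-8 / 6.886e-6 = 0.012.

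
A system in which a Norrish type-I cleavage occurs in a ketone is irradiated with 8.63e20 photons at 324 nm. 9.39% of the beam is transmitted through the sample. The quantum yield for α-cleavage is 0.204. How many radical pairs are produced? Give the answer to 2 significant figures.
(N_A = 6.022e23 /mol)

Moles of photons: 8.63e20 / 6.022e23 = 0.001433 mol.
Fraction absorbed: 1 − 9.39/100 = 0.9061.
Photons absorbed: 0.9061 × 0.001433 = 0.001298 mol.
Product: Φ × n_abs = 0.204 × 0.001298 = 2.648e-4 mol.
As a count: 2.648e-4 × 6.022e23 = 1.6e20.

1.6e20 radical pairs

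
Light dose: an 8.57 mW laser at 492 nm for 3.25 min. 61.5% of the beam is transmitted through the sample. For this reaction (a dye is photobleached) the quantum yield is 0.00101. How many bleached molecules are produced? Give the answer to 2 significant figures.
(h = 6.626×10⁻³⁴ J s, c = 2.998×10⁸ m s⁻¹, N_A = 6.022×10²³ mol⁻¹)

Photon energy at 492 nm: hc/λ = (6.626×10⁻³⁴)(2.998×10⁸)/(492×10⁻⁹) = 4.038×10⁻¹⁹ J.
Energy delivered: (8.57 mW)(195 s) = 1.671 J.
Photons incident: 1.671 / 4.038×10⁻¹⁹ = 4.138×10¹⁸, i.e. 4.138×10¹⁸/6.022×10²³ = 6.871×10⁻⁶ mol.
Fraction absorbed: 1 − 61.5/100 = 0.3850.
Photons absorbed: 0.3850 × 6.871×10⁻⁶ = 2.645×10⁻⁶ mol.
Product: Φ × n_abs = 0.00101 × 2.645×10⁻⁶ = 2.671×10⁻⁹ mol.
As a count: 2.671×10⁻⁹ × 6.022×10²³ = 1.6×10¹⁵.

1.6×10¹⁵ bleached molecules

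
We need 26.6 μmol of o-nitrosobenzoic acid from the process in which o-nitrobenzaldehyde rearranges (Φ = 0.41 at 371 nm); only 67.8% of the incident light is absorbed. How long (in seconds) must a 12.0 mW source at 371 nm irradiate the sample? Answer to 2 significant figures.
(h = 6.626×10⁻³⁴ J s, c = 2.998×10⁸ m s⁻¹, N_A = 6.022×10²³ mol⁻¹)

t ≈ 2600 s

Product: 26.6 μmol = 2.66×10⁻⁵ mol.
Photons that must be absorbed: 2.66×10⁻⁵ / 0.41 = 6.488×10⁻⁵ mol.
Incident photons needed: 6.488×10⁻⁵ / 0.678 = 9.569×10⁻⁵ mol.
Photon energy: hc/λ = 5.354×10⁻¹⁹ J; per mole, 3.224×10⁵ J mol⁻¹.
Energy required: 9.569×10⁻⁵ × 3.224×10⁵ = 30.85 J.
Time: 30.85 J / 0.012 W = 2600 s.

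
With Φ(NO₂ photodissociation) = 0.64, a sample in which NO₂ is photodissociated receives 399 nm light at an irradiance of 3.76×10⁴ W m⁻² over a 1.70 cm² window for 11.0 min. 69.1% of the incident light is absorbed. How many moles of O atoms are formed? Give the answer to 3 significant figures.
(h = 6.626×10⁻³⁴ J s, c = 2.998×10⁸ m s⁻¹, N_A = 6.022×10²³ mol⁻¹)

0.00622 mol

Photon energy at 399 nm: hc/λ = (6.626×10⁻³⁴)(2.998×10⁸)/(399×10⁻⁹) = 4.979×10⁻¹⁹ J.
Energy delivered: (3.76×10⁴ W m⁻²)(1.70×10⁻⁴ m²)(660 s) = 4219 J.
Photons incident: 4219 / 4.979×10⁻¹⁹ = 8.474×10²¹, i.e. 8.474×10²¹/6.022×10²³ = 0.01407 mol.
Photons absorbed: 0.691 × 0.01407 = 0.009722 mol.
Product: Φ × n_abs = 0.64 × 0.009722 = 0.006222 mol.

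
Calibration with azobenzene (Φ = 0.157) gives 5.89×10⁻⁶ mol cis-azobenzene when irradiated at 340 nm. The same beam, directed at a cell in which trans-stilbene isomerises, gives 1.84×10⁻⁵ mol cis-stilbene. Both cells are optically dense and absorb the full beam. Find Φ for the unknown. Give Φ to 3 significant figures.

Φ = 0.490

Photons absorbed by the actinometer: 5.89×10⁻⁶ / 0.157 = 3.752×10⁻⁵ mol.
Φ(unknown) = 1.84×10⁻⁵ / 3.752×10⁻⁵ = 0.490.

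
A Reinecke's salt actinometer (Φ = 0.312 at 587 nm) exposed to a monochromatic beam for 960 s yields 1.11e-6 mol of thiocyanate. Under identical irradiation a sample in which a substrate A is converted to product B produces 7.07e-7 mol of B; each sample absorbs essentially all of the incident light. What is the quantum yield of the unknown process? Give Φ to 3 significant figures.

Φ = 0.199

Photons absorbed by the actinometer: 1.11e-6 / 0.312 = 3.558e-6 mol.
Φ(unknown) = 7.07e-7 / 3.558e-6 = 0.199.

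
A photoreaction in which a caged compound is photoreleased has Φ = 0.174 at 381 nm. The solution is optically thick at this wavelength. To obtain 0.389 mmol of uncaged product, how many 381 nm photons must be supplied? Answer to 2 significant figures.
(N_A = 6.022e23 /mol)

1.3e21 photons

Product: 0.389 mmol = 3.89e-4 mol.
Photons that must be absorbed: 3.89e-4 / 0.174 = 0.002236 mol.
Photon count: 0.002236 × 6.022e23 = 1.3e21.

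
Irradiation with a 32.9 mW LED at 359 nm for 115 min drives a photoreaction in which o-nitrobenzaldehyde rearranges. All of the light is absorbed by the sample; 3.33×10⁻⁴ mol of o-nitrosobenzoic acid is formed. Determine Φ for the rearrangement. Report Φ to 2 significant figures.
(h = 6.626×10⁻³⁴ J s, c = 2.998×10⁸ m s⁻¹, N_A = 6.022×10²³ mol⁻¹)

Φ = 0.49

Photon energy at 359 nm: hc/λ = (6.626×10⁻³⁴)(2.998×10⁸)/(359×10⁻⁹) = 5.533×10⁻¹⁹ J.
Energy delivered: (32.9 mW)(6900 s) = 227.0 J.
Photons incident: 227.0 / 5.533×10⁻¹⁹ = 4.103×10²⁰, i.e. 4.103×10²⁰/6.022×10²³ = 6.813×10⁻⁴ mol.
Φ = 3.33×10⁻⁴ mol / 6.813×10⁻⁴ mol photons = 0.49.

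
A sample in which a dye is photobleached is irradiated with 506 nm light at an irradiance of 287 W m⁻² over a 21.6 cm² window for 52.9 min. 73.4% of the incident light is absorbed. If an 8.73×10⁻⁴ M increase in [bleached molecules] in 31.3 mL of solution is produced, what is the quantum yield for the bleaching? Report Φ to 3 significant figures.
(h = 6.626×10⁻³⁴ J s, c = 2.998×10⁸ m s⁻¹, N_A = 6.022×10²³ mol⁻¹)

Product: (8.73×10⁻⁴ M)(0.0313 L) = 2.732×10⁻⁵ mol.
Photon energy at 506 nm: hc/λ = (6.626×10⁻³⁴)(2.998×10⁸)/(506×10⁻⁹) = 3.926×10⁻¹⁹ J.
Energy delivered: (287 W m⁻²)(21.6×10⁻⁴ m²)(3174 s) = 1968 J.
Photons incident: 1968 / 3.926×10⁻¹⁹ = 5.013×10²¹, i.e. 5.013×10²¹/6.022×10²³ = 0.008324 mol.
Photons absorbed: 0.734 × 0.008324 = 0.006110 mol.
Φ = 2.732×10⁻⁵ mol / 0.006110 mol photons = 0.00447.

Φ = 0.00447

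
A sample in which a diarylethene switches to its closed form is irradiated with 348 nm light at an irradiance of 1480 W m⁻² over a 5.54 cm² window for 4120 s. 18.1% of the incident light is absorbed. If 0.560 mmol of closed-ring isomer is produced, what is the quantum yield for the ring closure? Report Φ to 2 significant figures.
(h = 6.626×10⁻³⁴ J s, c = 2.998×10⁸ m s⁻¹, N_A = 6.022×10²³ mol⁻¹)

Φ = 0.31

Product: 0.560 mmol = 5.60×10⁻⁴ mol.
Photon energy at 348 nm: hc/λ = (6.626×10⁻³⁴)(2.998×10⁸)/(348×10⁻⁹) = 5.708×10⁻¹⁹ J.
Energy delivered: (1480 W m⁻²)(5.54×10⁻⁴ m²)(4120 s) = 3378 J.
Photons incident: 3378 / 5.708×10⁻¹⁹ = 5.918×10²¹, i.e. 5.918×10²¹/6.022×10²³ = 0.009827 mol.
Photons absorbed: 0.181 × 0.009827 = 0.001779 mol.
Φ = 5.60×10⁻⁴ mol / 0.001779 mol photons = 0.31.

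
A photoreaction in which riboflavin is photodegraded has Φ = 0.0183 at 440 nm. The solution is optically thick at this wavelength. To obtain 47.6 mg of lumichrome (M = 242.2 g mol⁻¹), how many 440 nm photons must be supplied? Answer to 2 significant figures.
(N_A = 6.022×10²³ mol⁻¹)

Product: 47.6 mg / 242.2 g mol⁻¹ = 1.965×10⁻⁴ mol.
Photons that must be absorbed: 1.965×10⁻⁴ / 0.0183 = 0.01074 mol.
Photon count: 0.01074 × 6.022×10²³ = 6.5×10²¹.

6.5×10²¹ photons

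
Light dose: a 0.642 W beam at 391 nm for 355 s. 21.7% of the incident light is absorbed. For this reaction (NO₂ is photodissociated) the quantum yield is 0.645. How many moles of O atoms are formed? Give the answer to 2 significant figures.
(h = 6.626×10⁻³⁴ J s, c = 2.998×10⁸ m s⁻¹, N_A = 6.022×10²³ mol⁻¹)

Photon energy at 391 nm: hc/λ = (6.626×10⁻³⁴)(2.998×10⁸)/(391×10⁻⁹) = 5.080×10⁻¹⁹ J.
Energy delivered: (0.642 W)(355 s) = 227.9 J.
Photons incident: 227.9 / 5.080×10⁻¹⁹ = 4.486×10²⁰, i.e. 4.486×10²⁰/6.022×10²³ = 7.449×10⁻⁴ mol.
Photons absorbed: 0.217 × 7.449×10⁻⁴ = 1.616×10⁻⁴ mol.
Product: Φ × n_abs = 0.645 × 1.616×10⁻⁴ = 1.042×10⁻⁴ mol.

1.0×10⁻⁴ mol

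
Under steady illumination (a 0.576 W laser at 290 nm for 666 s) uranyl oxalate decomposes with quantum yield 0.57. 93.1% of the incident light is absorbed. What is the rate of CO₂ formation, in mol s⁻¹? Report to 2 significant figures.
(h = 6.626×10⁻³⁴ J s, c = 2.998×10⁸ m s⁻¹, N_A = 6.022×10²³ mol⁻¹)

7.4×10⁻⁷ mol s⁻¹

Photon energy at 290 nm: hc/λ = (6.626×10⁻³⁴)(2.998×10⁸)/(290×10⁻⁹) = 6.850×10⁻¹⁹ J.
Energy delivered: (0.576 W)(666 s) = 383.6 J.
Photons incident: 383.6 / 6.850×10⁻¹⁹ = 5.600×10²⁰, i.e. 5.600×10²⁰/6.022×10²³ = 9.299×10⁻⁴ mol.
Photons absorbed: 0.931 × 9.299×10⁻⁴ = 8.657×10⁻⁴ mol.
Product formed: 0.57 × 8.657×10⁻⁴ = 4.934×10⁻⁴ mol.
Rate: 4.934×10⁻⁴ / 666 s = 7.4×10⁻⁷ mol s⁻¹.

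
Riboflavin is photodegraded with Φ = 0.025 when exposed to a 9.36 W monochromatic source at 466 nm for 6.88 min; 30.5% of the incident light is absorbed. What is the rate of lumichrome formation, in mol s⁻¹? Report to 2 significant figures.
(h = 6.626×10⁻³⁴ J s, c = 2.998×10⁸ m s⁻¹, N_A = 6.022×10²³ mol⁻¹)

Photon energy at 466 nm: hc/λ = (6.626×10⁻³⁴)(2.998×10⁸)/(466×10⁻⁹) = 4.263×10⁻¹⁹ J.
Energy delivered: (9.36 W)(412.8 s) = 3864 J.
Photons incident: 3864 / 4.263×10⁻¹⁹ = 9.064×10²¹, i.e. 9.064×10²¹/6.022×10²³ = 0.01505 mol.
Photons absorbed: 0.305 × 0.01505 = 0.004590 mol.
Product formed: 0.025 × 0.004590 = 1.148×10⁻⁴ mol.
Rate: 1.148×10⁻⁴ / 412.8 s = 2.8×10⁻⁷ mol s⁻¹.

2.8×10⁻⁷ mol s⁻¹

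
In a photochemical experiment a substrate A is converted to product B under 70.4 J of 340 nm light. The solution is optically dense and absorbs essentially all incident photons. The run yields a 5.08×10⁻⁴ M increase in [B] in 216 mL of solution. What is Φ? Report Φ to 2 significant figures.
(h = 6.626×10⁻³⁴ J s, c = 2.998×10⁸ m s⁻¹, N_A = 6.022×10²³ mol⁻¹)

Φ = 0.55

Product: (5.08×10⁻⁴ M)(0.216 L) = 1.097×10⁻⁴ mol.
Photon energy at 340 nm: hc/λ = (6.626×10⁻³⁴)(2.998×10⁸)/(340×10⁻⁹) = 5.843×10⁻¹⁹ J.
Photons incident: 70.4 / 5.843×10⁻¹⁹ = 1.205×10²⁰, i.e. 1.205×10²⁰/6.022×10²³ = 2.001×10⁻⁴ mol.
Φ = 1.097×10⁻⁴ mol / 2.001×10⁻⁴ mol photons = 0.55.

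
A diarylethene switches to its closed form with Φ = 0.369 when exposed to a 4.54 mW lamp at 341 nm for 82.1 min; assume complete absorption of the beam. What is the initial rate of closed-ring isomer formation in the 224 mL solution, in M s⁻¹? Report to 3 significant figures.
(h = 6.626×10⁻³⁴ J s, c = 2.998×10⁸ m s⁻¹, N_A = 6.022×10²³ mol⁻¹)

2.13×10⁻⁸ M s⁻¹

Photon energy at 341 nm: hc/λ = (6.626×10⁻³⁴)(2.998×10⁸)/(341×10⁻⁹) = 5.825×10⁻¹⁹ J.
Energy delivered: (4.54 mW)(4926 s) = 22.36 J.
Photons incident: 22.36 / 5.825×10⁻¹⁹ = 3.839×10¹⁹, i.e. 3.839×10¹⁹/6.022×10²³ = 6.375×10⁻⁵ mol.
Product formed: 0.369 × 6.375×10⁻⁵ = 2.352×10⁻⁵ mol.
Rate: 2.352×10⁻⁵ mol / (4926 s × 0.224 L) = 2.13×10⁻⁸ M s⁻¹.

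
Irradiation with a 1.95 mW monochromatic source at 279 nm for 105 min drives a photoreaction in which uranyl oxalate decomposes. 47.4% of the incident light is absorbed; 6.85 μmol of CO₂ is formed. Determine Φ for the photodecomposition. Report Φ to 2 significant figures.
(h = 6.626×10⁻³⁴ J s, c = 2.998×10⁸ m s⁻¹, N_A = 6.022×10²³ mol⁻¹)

Φ = 0.50

Product: 6.85 μmol = 6.85×10⁻⁶ mol.
Photon energy at 279 nm: hc/λ = (6.626×10⁻³⁴)(2.998×10⁸)/(279×10⁻⁹) = 7.120×10⁻¹⁹ J.
Energy delivered: (1.95 mW)(6300 s) = 12.29 J.
Photons incident: 12.29 / 7.120×10⁻¹⁹ = 1.726×10¹⁹, i.e. 1.726×10¹⁹/6.022×10²³ = 2.866×10⁻⁵ mol.
Photons absorbed: 0.474 × 2.866×10⁻⁵ = 1.358×10⁻⁵ mol.
Φ = 6.85×10⁻⁶ mol / 1.358×10⁻⁵ mol photons = 0.50.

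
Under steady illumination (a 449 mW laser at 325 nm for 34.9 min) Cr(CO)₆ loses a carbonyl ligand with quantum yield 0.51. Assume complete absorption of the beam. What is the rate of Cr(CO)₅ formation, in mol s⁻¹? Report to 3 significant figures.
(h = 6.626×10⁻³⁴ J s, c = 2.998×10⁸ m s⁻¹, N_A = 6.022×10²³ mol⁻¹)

6.22×10⁻⁷ mol s⁻¹

Photon energy at 325 nm: hc/λ = (6.626×10⁻³⁴)(2.998×10⁸)/(325×10⁻⁹) = 6.112×10⁻¹⁹ J.
Energy delivered: (449 mW)(2094 s) = 940.2 J.
Photons incident: 940.2 / 6.112×10⁻¹⁹ = 1.538×10²¹, i.e. 1.538×10²¹/6.022×10²³ = 0.002554 mol.
Product formed: 0.51 × 0.002554 = 0.001303 mol.
Rate: 0.001303 / 2094 s = 6.22×10⁻⁷ mol s⁻¹.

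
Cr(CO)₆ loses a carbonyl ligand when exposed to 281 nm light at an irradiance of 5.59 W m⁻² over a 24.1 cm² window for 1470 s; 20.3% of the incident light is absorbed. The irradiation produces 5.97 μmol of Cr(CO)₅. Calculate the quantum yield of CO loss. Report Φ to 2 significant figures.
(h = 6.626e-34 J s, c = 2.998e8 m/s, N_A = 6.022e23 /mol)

Φ = 0.63

Product: 5.97 μmol = 5.97e-6 mol.
Photon energy at 281 nm: hc/λ = (6.626e-34)(2.998e8)/(281e-9) = 7.069e-19 J.
Energy delivered: (5.59 W m⁻²)(24.1e-4 m²)(1470 s) = 19.80 J.
Photons incident: 19.80 / 7.069e-19 = 2.801e19, i.e. 2.801e19/6.022e23 = 4.651e-5 mol.
Photons absorbed: 0.203 × 4.651e-5 = 9.442e-6 mol.
Φ = 5.97e-6 mol / 9.442e-6 mol photons = 0.63.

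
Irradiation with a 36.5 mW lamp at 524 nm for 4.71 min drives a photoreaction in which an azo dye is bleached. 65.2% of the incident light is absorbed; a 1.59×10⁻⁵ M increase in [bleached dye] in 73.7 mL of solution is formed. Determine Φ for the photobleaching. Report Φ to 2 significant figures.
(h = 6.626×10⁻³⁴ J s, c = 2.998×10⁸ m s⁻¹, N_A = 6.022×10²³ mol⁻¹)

Product: (1.59×10⁻⁵ M)(0.0737 L) = 1.172×10⁻⁶ mol.
Photon energy at 524 nm: hc/λ = (6.626×10⁻³⁴)(2.998×10⁸)/(524×10⁻⁹) = 3.791×10⁻¹⁹ J.
Energy delivered: (36.5 mW)(282.6 s) = 10.31 J.
Photons incident: 10.31 / 3.791×10⁻¹⁹ = 2.720×10¹⁹, i.e. 2.720×10¹⁹/6.022×10²³ = 4.517×10⁻⁵ mol.
Photons absorbed: 0.652 × 4.517×10⁻⁵ = 2.945×10⁻⁵ mol.
Φ = 1.172×10⁻⁶ mol / 2.945×10⁻⁵ mol photons = 0.040.

Φ = 0.040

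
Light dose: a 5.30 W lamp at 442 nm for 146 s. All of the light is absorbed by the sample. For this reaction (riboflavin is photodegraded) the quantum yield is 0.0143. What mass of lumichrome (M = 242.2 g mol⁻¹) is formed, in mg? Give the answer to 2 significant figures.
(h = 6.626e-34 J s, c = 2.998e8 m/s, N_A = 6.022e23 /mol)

Photon energy at 442 nm: hc/λ = (6.626e-34)(2.998e8)/(442e-9) = 4.494e-19 J.
Energy delivered: (5.30 W)(146 s) = 773.8 J.
Photons incident: 773.8 / 4.494e-19 = 1.722e21, i.e. 1.722e21/6.022e23 = 0.002860 mol.
Product: Φ × n_abs = 0.0143 × 0.002860 = 4.090e-5 mol.
Mass: 4.090e-5 × 242.2 = 0.009906 g = 9.9 mg.

9.9 mg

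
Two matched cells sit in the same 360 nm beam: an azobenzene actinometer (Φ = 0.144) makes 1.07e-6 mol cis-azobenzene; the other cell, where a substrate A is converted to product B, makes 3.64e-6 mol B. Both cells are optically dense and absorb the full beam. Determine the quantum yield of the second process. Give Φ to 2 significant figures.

Φ = 0.49

Photons absorbed by the actinometer: 1.07e-6 / 0.144 = 7.431e-6 mol.
Φ(unknown) = 3.64e-6 / 7.431e-6 = 0.49.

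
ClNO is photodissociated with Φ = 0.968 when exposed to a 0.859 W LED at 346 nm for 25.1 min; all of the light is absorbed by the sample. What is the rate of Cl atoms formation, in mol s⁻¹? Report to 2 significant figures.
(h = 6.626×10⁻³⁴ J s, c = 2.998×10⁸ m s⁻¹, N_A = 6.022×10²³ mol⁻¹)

2.4×10⁻⁶ mol s⁻¹

Photon energy at 346 nm: hc/λ = (6.626×10⁻³⁴)(2.998×10⁸)/(346×10⁻⁹) = 5.741×10⁻¹⁹ J.
Energy delivered: (0.859 W)(1506 s) = 1294 J.
Photons incident: 1294 / 5.741×10⁻¹⁹ = 2.254×10²¹, i.e. 2.254×10²¹/6.022×10²³ = 0.003743 mol.
Product formed: 0.968 × 0.003743 = 0.003623 mol.
Rate: 0.003623 / 1506 s = 2.4×10⁻⁶ mol s⁻¹.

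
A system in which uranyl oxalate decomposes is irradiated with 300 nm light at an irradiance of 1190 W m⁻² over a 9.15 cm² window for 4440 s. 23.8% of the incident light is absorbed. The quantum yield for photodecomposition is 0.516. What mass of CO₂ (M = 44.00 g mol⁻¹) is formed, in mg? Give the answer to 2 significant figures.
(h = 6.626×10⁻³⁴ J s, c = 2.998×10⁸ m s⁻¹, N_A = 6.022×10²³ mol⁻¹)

66 mg

Photon energy at 300 nm: hc/λ = (6.626×10⁻³⁴)(2.998×10⁸)/(300×10⁻⁹) = 6.622×10⁻¹⁹ J.
Energy delivered: (1190 W m⁻²)(9.15×10⁻⁴ m²)(4440 s) = 4834 J.
Photons incident: 4834 / 6.622×10⁻¹⁹ = 7.300×10²¹, i.e. 7.300×10²¹/6.022×10²³ = 0.01212 mol.
Photons absorbed: 0.238 × 0.01212 = 0.002885 mol.
Product: Φ × n_abs = 0.516 × 0.002885 = 0.001489 mol.
Mass: 0.001489 × 44.00 = 0.06552 g = 66 mg.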